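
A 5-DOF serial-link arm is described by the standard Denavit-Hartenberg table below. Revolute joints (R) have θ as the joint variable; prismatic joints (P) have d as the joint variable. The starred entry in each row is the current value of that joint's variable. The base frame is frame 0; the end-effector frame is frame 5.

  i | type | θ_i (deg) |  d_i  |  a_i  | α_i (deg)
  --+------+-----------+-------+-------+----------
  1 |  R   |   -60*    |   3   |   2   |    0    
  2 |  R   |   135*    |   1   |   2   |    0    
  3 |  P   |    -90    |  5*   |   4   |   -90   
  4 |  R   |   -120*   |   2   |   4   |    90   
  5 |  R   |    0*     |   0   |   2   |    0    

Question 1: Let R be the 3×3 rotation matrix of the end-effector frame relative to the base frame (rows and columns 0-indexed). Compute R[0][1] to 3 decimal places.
0.259

End-effector y-axis (col 1 of R) = (0.2588,0.9659,0.0000)
R[0][1] = 0.2588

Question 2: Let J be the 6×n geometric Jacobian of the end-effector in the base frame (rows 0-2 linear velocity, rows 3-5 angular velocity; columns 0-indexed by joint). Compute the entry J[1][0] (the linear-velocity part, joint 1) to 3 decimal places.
3.001

axis z_0 = ẑ; lever o_n−o_0 = (3.0012,1.8728,14.1962)
cross product → J_v[:, 0] = (-1.8728,3.0012,0.0000)
J_ω[:, 0] = z_0
entry J[1][0] = 3.0012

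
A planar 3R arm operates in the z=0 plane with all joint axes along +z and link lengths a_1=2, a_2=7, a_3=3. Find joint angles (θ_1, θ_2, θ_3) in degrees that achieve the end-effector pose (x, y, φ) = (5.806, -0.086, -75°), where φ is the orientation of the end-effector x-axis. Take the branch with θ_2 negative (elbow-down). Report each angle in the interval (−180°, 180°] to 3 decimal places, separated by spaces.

wrist centre = target − a_3·(cos φ, sin φ) = (5.0295, 2.8118)
cos θ_2 = (33.2024−2²−7²)/(2·2·7) = -0.7071; θ_2 = -134.9960° (elbow-down)
β = atan2(2.8118,5.0295) = 29.2075°; ψ = atan2(-4.9501,-2.9494) = -120.7876°
θ_1 = β − ψ = 149.9951°
θ_3 = φ − θ_1 − θ_2 = -89.9991° (wrapped to (-180°,180°])

149.995 -134.996 -89.999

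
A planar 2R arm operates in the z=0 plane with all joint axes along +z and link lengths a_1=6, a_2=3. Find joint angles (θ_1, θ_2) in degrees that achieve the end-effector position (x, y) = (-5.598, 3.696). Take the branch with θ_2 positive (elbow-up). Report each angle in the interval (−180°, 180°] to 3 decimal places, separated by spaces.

cos θ_2 = (44.9980−6²−3²)/(2·6·3) = -0.0001; θ_2 = 90.0032° (elbow-up)
β = atan2(3.6960,-5.5980) = 146.5658°; ψ = atan2(3.0000,5.9998) = 26.5657°
θ_1 = β − ψ = 120.0001°

120.000 90.003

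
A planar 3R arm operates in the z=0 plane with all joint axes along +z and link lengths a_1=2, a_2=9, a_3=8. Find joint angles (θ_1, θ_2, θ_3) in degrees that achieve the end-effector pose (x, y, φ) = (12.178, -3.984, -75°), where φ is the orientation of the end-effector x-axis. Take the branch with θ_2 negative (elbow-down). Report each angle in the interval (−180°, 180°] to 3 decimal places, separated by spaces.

45.008 -30.011 -89.998

wrist centre = target − a_3·(cos φ, sin φ) = (10.1074, 3.7434)
cos θ_2 = (116.1736−2²−9²)/(2·2·9) = 0.8659; θ_2 = -30.0106° (elbow-down)
β = atan2(3.7434,10.1074) = 20.3227°; ψ = atan2(-4.5014,9.7934) = -24.6854°
θ_1 = β − ψ = 45.0081°
θ_3 = φ − θ_1 − θ_2 = -89.9975° (wrapped to (-180°,180°])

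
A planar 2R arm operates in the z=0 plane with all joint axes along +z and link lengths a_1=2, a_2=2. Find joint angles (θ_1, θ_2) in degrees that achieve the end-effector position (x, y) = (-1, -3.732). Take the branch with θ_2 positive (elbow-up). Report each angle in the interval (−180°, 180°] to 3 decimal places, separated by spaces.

-120.003 30.005

cos θ_2 = (14.9278−2²−2²)/(2·2·2) = 0.8660; θ_2 = 30.0054° (elbow-up)
β = atan2(-3.7320,-1.0000) = -105.0002°; ψ = atan2(1.0002,3.7320) = 15.0027°
θ_1 = β − ψ = -120.0029°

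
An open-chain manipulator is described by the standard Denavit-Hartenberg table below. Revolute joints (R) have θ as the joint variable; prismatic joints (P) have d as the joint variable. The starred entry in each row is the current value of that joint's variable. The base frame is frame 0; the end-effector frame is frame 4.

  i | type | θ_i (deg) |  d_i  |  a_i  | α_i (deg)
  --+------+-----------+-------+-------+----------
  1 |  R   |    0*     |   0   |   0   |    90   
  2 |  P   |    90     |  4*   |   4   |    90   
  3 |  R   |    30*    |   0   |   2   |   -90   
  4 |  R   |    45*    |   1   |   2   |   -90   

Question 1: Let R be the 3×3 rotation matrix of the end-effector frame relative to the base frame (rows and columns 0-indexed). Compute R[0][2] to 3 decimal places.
-0.707

End-effector z-axis (col 2 of R) = (-0.7071,0.3536,-0.6124)
R[0][2] = -0.7071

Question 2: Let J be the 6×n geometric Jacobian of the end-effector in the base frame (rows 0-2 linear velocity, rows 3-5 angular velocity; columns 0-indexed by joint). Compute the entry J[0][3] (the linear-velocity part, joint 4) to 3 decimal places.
-1.414

axis z_3 = (-0.0000,-0.8660,-0.5000); lever o_n−o_3 = (-1.4142,-1.5731,0.7247)
cross product → J_v[:, 3] = (-1.4142,0.7071,-1.2247)
J_ω[:, 3] = z_3
entry J[0][3] = -1.4142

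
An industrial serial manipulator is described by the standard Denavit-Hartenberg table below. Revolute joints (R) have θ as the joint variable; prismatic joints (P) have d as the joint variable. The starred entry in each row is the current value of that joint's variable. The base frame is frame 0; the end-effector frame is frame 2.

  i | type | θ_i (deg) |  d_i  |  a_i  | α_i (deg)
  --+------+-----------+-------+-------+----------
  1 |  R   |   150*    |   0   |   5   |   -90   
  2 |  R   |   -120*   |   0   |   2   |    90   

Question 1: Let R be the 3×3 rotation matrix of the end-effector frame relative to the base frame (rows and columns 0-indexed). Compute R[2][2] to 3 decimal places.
-0.500

End-effector z-axis (col 2 of R) = (0.7500,-0.4330,-0.5000)
R[2][2] = -0.5000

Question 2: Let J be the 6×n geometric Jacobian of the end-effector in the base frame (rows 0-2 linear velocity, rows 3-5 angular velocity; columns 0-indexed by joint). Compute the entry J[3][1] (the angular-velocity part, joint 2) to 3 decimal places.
axis z_1 = (-0.5000,-0.8660,0.0000); lever o_n−o_1 = (0.8660,-0.5000,1.7321)
cross product → J_v[:, 1] = (-1.5000,0.8660,1.0000)
J_ω[:, 1] = z_1
entry J[3][1] = -0.5000

-0.500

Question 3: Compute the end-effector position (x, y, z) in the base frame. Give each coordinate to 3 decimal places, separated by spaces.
-3.464 2.000 1.732

after link 1: o_1 = (-4.3301, 2.5000, 0.0000)
after link 2: o_2 = (-3.4641, 2.0000, 1.7321)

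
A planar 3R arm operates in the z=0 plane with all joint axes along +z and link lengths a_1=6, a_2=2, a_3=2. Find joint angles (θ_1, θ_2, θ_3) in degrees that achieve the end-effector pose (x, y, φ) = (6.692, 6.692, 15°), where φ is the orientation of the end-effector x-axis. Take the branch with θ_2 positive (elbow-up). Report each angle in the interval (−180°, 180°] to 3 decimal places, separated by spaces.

44.997 30.014 -60.011

wrist centre = target − a_3·(cos φ, sin φ) = (4.7601, 6.1744)
cos θ_2 = (60.7818−6²−2²)/(2·6·2) = 0.8659; θ_2 = 30.0136° (elbow-up)
β = atan2(6.1744,4.7601) = 52.3694°; ψ = atan2(1.0004,7.7318) = 7.3725°
θ_1 = β − ψ = 44.9969°
θ_3 = φ − θ_1 − θ_2 = -60.0106° (wrapped to (-180°,180°])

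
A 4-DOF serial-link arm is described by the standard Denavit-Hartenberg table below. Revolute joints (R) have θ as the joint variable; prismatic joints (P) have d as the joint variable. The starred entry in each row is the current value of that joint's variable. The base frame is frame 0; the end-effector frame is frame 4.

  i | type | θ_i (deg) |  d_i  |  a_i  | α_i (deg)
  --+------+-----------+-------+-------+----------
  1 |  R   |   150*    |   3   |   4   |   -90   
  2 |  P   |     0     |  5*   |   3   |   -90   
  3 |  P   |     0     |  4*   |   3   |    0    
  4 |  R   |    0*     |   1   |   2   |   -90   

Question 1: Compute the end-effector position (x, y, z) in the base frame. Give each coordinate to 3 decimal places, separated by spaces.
after link 1: o_1 = (-3.4641, 2.0000, 3.0000)
after link 2: o_2 = (-8.5622, -0.8301, 3.0000)
after link 3: o_3 = (-11.1603, 0.6699, -1.0000)
after link 4: o_4 = (-12.8923, 1.6699, -2.0000)

-12.892 1.670 -2.000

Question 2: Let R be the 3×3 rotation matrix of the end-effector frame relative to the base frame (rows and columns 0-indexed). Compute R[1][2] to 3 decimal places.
0.866

End-effector z-axis (col 2 of R) = (0.5000,0.8660,-0.0000)
R[1][2] = 0.8660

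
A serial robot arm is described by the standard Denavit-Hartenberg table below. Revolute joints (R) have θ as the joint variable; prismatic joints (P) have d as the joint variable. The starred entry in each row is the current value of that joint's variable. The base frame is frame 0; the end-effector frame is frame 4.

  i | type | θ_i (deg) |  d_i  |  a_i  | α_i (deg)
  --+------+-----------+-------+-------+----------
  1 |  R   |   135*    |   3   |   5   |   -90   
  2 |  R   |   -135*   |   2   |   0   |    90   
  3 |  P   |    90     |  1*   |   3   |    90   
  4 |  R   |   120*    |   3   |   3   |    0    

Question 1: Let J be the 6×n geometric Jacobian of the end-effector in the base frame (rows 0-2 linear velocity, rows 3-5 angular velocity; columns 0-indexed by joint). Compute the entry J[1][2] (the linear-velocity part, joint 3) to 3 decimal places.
-0.500

prismatic axis z_2 = (0.5000,-0.5000,-0.7071)
J_v[:, 2] = z_2; J_ω[:, 2] = (0,0,0)
entry J[1][2] = -0.5000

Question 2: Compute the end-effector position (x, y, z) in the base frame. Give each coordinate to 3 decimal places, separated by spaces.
-2.711 -2.238 2.577

after link 1: o_1 = (-3.5355, 3.5355, 3.0000)
after link 2: o_2 = (-4.9497, 2.1213, 3.0000)
after link 3: o_3 = (-6.5711, -0.5000, 2.2929)
after link 4: o_4 = (-2.7114, -2.2384, 2.5771)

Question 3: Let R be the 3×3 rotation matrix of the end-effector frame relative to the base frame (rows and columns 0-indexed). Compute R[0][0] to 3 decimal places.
End-effector x-axis (col 0 of R) = (0.7866,-0.0795,-0.6124)
R[0][0] = 0.7866

0.787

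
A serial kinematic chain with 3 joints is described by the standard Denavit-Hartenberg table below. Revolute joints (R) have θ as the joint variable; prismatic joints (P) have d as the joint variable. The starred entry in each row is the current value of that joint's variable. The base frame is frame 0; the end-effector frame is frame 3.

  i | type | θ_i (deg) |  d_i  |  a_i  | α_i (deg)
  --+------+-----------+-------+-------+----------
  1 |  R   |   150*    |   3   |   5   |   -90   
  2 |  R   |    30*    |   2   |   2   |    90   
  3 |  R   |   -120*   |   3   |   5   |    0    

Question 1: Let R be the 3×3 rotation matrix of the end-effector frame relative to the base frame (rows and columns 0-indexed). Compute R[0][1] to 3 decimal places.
End-effector y-axis (col 1 of R) = (-0.3995,0.8080,-0.4330)
R[0][1] = -0.3995

-0.400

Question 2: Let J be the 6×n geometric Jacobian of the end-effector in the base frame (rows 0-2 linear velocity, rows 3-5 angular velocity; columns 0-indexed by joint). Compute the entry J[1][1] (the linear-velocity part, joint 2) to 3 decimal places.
axis z_1 = (-0.5000,-0.8660,0.0000); lever o_n−o_1 = (0.2410,2.5514,2.8481)
cross product → J_v[:, 1] = (-2.4665,1.4240,-1.0670)
J_ω[:, 1] = z_1
entry J[1][1] = 1.4240

1.424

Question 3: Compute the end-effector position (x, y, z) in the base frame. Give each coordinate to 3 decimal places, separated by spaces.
-4.089 5.051 5.848

after link 1: o_1 = (-4.3301, 2.5000, 3.0000)
after link 2: o_2 = (-6.8301, 1.6340, 2.0000)
after link 3: o_3 = (-4.0891, 5.0514, 5.8481)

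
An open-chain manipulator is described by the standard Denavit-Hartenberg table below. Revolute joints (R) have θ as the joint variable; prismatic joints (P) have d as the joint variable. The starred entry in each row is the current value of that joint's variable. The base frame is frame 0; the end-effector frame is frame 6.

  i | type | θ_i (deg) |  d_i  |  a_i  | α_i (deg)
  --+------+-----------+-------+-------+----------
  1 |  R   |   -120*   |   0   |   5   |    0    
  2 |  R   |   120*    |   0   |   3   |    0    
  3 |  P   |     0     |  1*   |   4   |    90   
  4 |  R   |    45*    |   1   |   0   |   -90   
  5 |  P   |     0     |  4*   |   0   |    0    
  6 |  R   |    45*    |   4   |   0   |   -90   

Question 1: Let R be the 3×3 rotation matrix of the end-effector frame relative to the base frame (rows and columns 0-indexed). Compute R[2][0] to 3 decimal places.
0.500

End-effector x-axis (col 0 of R) = (0.5000,0.7071,0.5000)
R[2][0] = 0.5000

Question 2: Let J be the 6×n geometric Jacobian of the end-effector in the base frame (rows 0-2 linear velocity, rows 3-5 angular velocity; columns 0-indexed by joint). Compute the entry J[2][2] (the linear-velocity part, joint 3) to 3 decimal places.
1.000

prismatic axis z_2 = (0.0000,0.0000,1.0000)
J_v[:, 2] = z_2; J_ω[:, 2] = (0,0,0)
entry J[2][2] = 1.0000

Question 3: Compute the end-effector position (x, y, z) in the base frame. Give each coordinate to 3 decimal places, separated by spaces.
-1.157 -5.330 6.657

after link 1: o_1 = (-2.5000, -4.3301, 0.0000)
after link 2: o_2 = (0.5000, -4.3301, 0.0000)
after link 3: o_3 = (4.5000, -4.3301, 1.0000)
after link 4: o_4 = (4.5000, -5.3301, 1.0000)
after link 5: o_5 = (1.6716, -5.3301, 3.8284)
after link 6: o_6 = (-1.1569, -5.3301, 6.6569)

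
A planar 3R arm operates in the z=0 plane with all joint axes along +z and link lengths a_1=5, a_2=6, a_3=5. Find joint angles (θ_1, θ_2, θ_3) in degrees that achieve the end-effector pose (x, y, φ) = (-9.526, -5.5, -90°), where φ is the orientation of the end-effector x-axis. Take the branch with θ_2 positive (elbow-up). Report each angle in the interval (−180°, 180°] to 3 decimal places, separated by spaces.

149.997 60.006 59.997

wrist centre = target − a_3·(cos φ, sin φ) = (-9.5260, -0.5000)
cos θ_2 = (90.9947−5²−6²)/(2·5·6) = 0.4999; θ_2 = 60.0059° (elbow-up)
β = atan2(-0.5000,-9.5260) = -176.9954°; ψ = atan2(5.1965,7.9995) = 33.0078°
θ_1 = β − ψ = -210.0032°
θ_3 = φ − θ_1 − θ_2 = 59.9973° (wrapped to (-180°,180°])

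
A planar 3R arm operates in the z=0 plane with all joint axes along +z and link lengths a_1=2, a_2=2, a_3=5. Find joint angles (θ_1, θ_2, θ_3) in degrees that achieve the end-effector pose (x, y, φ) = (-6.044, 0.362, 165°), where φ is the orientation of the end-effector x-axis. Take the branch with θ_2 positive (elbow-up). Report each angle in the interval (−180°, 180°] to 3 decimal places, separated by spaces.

150.010 134.996 -120.006

wrist centre = target − a_3·(cos φ, sin φ) = (-1.2144, -0.9321)
cos θ_2 = (2.3435−2²−2²)/(2·2·2) = -0.7071; θ_2 = 134.9964° (elbow-up)
β = atan2(-0.9321,-1.2144) = -142.4918°; ψ = atan2(1.4143,0.5859) = 67.4982°
θ_1 = β − ψ = -209.9900°
θ_3 = φ − θ_1 − θ_2 = -120.0064° (wrapped to (-180°,180°])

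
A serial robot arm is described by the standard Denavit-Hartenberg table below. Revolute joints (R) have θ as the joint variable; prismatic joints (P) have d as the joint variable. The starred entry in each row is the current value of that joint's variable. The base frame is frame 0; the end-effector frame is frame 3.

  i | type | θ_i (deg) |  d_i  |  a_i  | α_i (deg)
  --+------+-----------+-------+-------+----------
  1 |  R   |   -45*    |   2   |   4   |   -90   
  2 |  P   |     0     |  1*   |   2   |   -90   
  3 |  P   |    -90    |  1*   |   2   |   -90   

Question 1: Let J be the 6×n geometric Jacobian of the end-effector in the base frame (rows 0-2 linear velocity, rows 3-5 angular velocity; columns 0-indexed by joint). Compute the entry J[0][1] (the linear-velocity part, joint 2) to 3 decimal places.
0.707

prismatic axis z_1 = (0.7071,0.7071,0.0000)
J_v[:, 1] = z_1; J_ω[:, 1] = (0,0,0)
entry J[0][1] = 0.7071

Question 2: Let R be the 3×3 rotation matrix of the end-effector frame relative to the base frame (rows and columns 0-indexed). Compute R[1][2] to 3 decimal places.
End-effector z-axis (col 2 of R) = (0.7071,-0.7071,-0.0000)
R[1][2] = -0.7071

-0.707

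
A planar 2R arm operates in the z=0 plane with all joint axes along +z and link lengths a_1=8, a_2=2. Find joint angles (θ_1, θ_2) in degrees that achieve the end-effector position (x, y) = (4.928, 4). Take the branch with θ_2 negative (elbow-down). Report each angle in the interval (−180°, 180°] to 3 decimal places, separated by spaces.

48.129 -150.007

cos θ_2 = (40.2852−8²−2²)/(2·8·2) = -0.8661; θ_2 = -150.0072° (elbow-down)
β = atan2(4.0000,4.9280) = 39.0658°; ψ = atan2(-0.9998,6.2678) = -9.0629°
θ_1 = β − ψ = 48.1288°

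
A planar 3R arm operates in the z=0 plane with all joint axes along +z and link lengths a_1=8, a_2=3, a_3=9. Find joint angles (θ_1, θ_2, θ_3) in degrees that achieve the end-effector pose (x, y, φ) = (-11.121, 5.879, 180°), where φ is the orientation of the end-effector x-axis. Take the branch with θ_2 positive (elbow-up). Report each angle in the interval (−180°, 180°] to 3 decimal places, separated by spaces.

wrist centre = target − a_3·(cos φ, sin φ) = (-2.1210, 5.8790)
cos θ_2 = (39.0613−8²−3²)/(2·8·3) = -0.7071; θ_2 = 134.9959° (elbow-up)
β = atan2(5.8790,-2.1210) = 109.8382°; ψ = atan2(2.1215,5.8788) = 19.8428°
θ_1 = β − ψ = 89.9954°
θ_3 = φ − θ_1 − θ_2 = -44.9913° (wrapped to (-180°,180°])

89.995 134.996 -44.991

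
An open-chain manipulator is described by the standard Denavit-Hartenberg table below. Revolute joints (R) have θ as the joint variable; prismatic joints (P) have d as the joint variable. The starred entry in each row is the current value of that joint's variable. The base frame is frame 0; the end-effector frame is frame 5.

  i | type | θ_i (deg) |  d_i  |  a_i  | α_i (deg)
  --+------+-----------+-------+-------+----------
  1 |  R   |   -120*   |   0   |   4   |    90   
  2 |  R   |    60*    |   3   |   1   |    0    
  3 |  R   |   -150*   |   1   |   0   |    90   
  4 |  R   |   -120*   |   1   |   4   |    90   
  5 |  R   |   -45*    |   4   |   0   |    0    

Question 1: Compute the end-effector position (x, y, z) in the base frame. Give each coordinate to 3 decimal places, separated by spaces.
-3.946 -1.763 6.330

after link 1: o_1 = (-2.0000, -3.4641, 0.0000)
after link 2: o_2 = (-4.8481, -2.3971, 0.8660)
after link 3: o_3 = (-5.7141, -1.8971, 0.8660)
after link 4: o_4 = (-2.2141, -2.7631, 2.8660)
after link 5: o_5 = (-3.9462, -1.7631, 6.3301)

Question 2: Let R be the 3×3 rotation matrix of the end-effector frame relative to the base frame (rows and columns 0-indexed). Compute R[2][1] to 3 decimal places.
0.354

End-effector y-axis (col 1 of R) = (0.8839,0.3062,0.3536)
R[2][1] = 0.3536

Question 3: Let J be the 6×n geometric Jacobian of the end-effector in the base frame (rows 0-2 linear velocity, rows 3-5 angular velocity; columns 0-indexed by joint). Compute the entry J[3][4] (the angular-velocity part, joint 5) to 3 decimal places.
-0.433

axis z_4 = (-0.4330,0.2500,0.8660); lever o_n−o_4 = (-1.7321,1.0000,3.4641)
cross product → J_v[:, 4] = (0.0000,0.0000,0.0000)
J_ω[:, 4] = z_4
entry J[3][4] = -0.4330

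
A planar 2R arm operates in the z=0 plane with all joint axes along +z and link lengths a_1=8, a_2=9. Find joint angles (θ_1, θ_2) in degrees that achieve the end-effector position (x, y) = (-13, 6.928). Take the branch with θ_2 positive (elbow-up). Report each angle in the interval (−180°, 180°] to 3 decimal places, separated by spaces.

cos θ_2 = (216.9972−8²−9²)/(2·8·9) = 0.5000; θ_2 = 60.0013° (elbow-up)
β = atan2(6.9280,-13.0000) = 151.9458°; ψ = atan2(7.7943,12.4998) = 31.9458°
θ_1 = β − ψ = 120.0000°

120.000 60.001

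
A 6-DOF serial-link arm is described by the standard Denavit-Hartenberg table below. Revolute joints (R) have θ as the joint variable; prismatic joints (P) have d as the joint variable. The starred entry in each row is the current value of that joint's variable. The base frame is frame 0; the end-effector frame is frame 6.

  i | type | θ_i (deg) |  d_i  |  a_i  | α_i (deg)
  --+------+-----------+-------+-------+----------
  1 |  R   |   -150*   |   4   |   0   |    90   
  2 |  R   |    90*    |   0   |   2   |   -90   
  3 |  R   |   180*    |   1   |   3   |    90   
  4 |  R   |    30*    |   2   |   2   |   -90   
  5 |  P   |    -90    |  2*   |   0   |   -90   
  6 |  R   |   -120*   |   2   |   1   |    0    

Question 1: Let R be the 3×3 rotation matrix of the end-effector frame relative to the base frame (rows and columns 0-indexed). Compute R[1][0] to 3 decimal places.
0.808

End-effector x-axis (col 0 of R) = (0.3995,0.8080,0.4330)
R[1][0] = 0.8080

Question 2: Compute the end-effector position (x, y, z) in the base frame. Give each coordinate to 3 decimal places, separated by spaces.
5.498 1.442 0.969

after link 1: o_1 = (0.0000, 0.0000, 4.0000)
after link 2: o_2 = (-0.0000, -0.0000, 6.0000)
after link 3: o_3 = (0.8660, 0.5000, 3.0000)
after link 4: o_4 = (2.7321, -0.7321, 1.2679)
after link 5: o_5 = (4.2321, 0.1340, 2.2679)
after link 6: o_6 = (5.4976, 1.4420, 0.9689)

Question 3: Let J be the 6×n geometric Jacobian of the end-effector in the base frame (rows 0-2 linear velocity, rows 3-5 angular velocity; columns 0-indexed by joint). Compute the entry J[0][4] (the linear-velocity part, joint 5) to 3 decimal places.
prismatic axis z_4 = (0.7500,0.4330,0.5000)
J_v[:, 4] = z_4; J_ω[:, 4] = (0,0,0)
entry J[0][4] = 0.7500

0.750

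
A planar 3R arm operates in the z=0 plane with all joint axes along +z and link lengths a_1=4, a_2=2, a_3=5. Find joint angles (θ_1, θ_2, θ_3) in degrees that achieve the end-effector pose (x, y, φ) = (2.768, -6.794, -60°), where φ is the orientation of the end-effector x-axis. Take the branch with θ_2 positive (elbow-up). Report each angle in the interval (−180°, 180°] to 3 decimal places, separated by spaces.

wrist centre = target − a_3·(cos φ, sin φ) = (0.2680, -2.4639)
cos θ_2 = (6.1425−4²−2²)/(2·4·2) = -0.8661; θ_2 = 150.0079° (elbow-up)
β = atan2(-2.4639,0.2680) = -83.7922°; ψ = atan2(0.9998,2.2678) = 23.7902°
θ_1 = β − ψ = -107.5825°
θ_3 = φ − θ_1 − θ_2 = -102.4254° (wrapped to (-180°,180°])

-107.582 150.008 -102.425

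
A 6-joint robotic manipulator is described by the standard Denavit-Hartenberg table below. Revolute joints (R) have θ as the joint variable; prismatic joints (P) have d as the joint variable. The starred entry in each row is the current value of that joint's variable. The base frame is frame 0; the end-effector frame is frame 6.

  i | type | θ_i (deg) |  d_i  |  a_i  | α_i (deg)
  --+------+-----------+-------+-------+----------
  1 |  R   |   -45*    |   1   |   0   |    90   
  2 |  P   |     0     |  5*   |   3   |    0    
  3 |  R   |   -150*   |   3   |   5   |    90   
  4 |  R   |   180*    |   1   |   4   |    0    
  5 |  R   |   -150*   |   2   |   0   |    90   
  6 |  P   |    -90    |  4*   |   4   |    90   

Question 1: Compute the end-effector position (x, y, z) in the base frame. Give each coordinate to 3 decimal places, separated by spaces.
after link 1: o_1 = (0.0000, 0.0000, 1.0000)
after link 2: o_2 = (-1.4142, -5.6569, 1.0000)
after link 3: o_3 = (-6.5974, -4.7163, -1.5000)
after link 4: o_4 = (-4.5015, -6.8122, 1.3660)
after link 5: o_5 = (-5.2086, -6.1051, 3.0981)
after link 6: o_6 = (-2.5696, -3.8451, -1.3660)

-2.570 -3.845 -1.366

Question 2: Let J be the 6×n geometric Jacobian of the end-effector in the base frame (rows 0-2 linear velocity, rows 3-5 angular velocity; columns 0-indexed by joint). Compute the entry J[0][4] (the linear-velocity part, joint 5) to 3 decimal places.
axis z_4 = (-0.3536,0.3536,0.8660); lever o_n−o_4 = (1.9319,2.9671,-2.7321)
cross product → J_v[:, 4] = (-3.5355,0.7071,-1.7321)
J_ω[:, 4] = z_4
entry J[0][4] = -3.5355

-3.536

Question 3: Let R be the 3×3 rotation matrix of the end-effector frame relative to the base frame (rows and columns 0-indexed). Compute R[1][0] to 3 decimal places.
End-effector x-axis (col 0 of R) = (0.3536,-0.3536,-0.8660)
R[1][0] = -0.3536

-0.354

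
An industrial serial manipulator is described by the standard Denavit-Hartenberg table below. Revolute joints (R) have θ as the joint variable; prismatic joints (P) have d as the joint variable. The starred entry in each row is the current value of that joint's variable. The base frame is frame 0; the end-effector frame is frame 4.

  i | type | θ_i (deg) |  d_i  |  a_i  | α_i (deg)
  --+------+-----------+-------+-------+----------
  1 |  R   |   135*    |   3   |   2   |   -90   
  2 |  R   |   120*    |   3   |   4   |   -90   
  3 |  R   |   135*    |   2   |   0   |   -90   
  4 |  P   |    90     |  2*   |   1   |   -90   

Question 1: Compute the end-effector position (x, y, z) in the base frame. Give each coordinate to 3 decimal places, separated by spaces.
after link 1: o_1 = (-1.4142, 1.4142, 3.0000)
after link 2: o_2 = (-2.1213, -2.1213, -0.4641)
after link 3: o_3 = (-0.8966, -3.3461, 0.5359)
after link 4: o_4 = (-3.0089, -3.2337, 1.2606)

-3.009 -3.234 1.261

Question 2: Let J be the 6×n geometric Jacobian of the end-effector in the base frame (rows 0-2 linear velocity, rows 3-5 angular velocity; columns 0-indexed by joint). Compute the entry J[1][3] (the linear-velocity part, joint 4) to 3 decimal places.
prismatic axis z_3 = (-0.7500,-0.2500,0.6124)
J_v[:, 3] = z_3; J_ω[:, 3] = (0,0,0)
entry J[1][3] = -0.2500

-0.250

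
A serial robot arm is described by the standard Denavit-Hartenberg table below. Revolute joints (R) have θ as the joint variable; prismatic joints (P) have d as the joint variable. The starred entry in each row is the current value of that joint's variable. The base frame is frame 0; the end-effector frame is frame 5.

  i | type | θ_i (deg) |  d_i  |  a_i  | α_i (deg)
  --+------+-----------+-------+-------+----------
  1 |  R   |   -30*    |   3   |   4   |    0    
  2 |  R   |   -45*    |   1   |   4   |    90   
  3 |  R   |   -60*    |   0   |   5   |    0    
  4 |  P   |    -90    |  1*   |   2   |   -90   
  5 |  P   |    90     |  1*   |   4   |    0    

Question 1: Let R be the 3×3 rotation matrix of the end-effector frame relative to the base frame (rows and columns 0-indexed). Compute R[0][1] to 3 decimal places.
End-effector y-axis (col 1 of R) = (0.2241,-0.8365,0.5000)
R[0][1] = 0.2241

0.224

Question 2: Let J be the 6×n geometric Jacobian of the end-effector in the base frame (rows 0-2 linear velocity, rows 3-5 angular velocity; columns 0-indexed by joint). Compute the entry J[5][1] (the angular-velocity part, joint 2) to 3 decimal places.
axis z_1 = (0.0000,0.0000,1.0000); lever o_n−o_1 = (4.2612,-4.3120,-5.1962)
cross product → J_v[:, 1] = (4.3120,4.2612,-0.0000)
J_ω[:, 1] = z_1
entry J[5][1] = 1.0000

1.000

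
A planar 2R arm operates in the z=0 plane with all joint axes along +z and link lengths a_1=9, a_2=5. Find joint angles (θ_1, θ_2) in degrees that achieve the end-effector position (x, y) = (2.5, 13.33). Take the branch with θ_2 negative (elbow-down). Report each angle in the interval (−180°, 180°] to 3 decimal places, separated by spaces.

cos θ_2 = (183.9389−9²−5²)/(2·9·5) = 0.8660; θ_2 = -30.0043° (elbow-down)
β = atan2(13.3300,2.5000) = 79.3777°; ψ = atan2(-2.5003,13.3299) = -10.6237°
θ_1 = β − ψ = 90.0014°

90.001 -30.004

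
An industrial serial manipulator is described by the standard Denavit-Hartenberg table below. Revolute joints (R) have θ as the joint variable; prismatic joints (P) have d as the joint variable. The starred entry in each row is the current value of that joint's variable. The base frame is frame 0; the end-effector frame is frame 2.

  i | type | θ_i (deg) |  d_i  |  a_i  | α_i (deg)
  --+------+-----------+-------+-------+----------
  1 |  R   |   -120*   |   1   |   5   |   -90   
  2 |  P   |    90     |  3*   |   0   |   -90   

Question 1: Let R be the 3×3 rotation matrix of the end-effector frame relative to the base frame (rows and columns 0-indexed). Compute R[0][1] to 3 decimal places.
End-effector y-axis (col 1 of R) = (-0.8660,0.5000,-0.0000)
R[0][1] = -0.8660

-0.866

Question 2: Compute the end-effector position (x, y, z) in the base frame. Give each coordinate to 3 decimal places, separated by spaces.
0.098 -5.830 1.000

after link 1: o_1 = (-2.5000, -4.3301, 1.0000)
after link 2: o_2 = (0.0981, -5.8301, 1.0000)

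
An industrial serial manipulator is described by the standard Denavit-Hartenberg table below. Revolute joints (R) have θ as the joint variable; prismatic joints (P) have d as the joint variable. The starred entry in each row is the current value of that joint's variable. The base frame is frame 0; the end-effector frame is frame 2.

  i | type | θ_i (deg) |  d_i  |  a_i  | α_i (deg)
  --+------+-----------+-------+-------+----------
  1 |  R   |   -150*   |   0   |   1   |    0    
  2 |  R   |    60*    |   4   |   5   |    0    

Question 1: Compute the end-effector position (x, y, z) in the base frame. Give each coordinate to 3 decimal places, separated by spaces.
after link 1: o_1 = (-0.8660, -0.5000, 0.0000)
after link 2: o_2 = (-0.8660, -5.5000, 4.0000)

-0.866 -5.500 4.000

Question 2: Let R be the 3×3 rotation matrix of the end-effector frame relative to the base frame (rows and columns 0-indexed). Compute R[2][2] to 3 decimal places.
1.000

End-effector z-axis (col 2 of R) = (0.0000,0.0000,1.0000)
R[2][2] = 1.0000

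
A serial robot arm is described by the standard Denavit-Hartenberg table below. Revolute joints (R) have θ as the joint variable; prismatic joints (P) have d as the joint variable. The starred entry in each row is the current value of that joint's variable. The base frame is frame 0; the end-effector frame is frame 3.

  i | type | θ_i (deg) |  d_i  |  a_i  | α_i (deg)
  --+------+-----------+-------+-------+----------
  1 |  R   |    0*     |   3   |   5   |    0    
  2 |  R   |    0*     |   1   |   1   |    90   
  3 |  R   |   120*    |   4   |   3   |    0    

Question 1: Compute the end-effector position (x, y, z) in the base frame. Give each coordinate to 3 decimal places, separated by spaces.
4.500 -4.000 6.598

after link 1: o_1 = (5.0000, 0.0000, 3.0000)
after link 2: o_2 = (6.0000, 0.0000, 4.0000)
after link 3: o_3 = (4.5000, -4.0000, 6.5981)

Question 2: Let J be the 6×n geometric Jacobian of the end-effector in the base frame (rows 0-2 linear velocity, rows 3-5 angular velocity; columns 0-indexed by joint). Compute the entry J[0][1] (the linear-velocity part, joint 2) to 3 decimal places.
axis z_1 = (0.0000,0.0000,1.0000); lever o_n−o_1 = (-0.5000,-4.0000,3.5981)
cross product → J_v[:, 1] = (4.0000,-0.5000,0.0000)
J_ω[:, 1] = z_1
entry J[0][1] = 4.0000

4.000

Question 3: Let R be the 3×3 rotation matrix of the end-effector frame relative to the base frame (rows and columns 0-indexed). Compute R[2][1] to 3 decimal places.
-0.500

End-effector y-axis (col 1 of R) = (-0.8660,-0.0000,-0.5000)
R[2][1] = -0.5000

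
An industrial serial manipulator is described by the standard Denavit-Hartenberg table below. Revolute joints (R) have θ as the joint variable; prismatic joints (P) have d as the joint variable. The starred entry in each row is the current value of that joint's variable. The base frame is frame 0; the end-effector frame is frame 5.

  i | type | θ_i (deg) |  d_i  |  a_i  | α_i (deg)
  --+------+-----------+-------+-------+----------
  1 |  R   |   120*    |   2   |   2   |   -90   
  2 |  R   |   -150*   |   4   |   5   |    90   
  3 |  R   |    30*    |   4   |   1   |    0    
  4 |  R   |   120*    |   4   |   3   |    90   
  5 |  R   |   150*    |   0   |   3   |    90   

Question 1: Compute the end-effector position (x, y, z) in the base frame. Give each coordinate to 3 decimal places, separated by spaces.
-0.307 -8.871 -3.468

after link 1: o_1 = (-1.0000, 1.7321, 2.0000)
after link 2: o_2 = (-2.2990, -4.0179, 4.5000)
after link 3: o_3 = (-1.3571, -6.6495, 1.4689)
after link 4: o_4 = (-2.7811, -7.1830, -3.2942)
after link 5: o_5 = (-0.3068, -8.8705, -3.4683)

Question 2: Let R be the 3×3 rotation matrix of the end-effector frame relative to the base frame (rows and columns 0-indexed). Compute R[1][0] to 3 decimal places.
-0.562

End-effector x-axis (col 0 of R) = (0.8248,-0.5625,-0.0580)
R[1][0] = -0.5625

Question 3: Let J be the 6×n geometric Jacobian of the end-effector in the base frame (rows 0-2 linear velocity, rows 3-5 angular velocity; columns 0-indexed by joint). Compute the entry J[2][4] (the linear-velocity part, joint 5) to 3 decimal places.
axis z_4 = (-0.5335,-0.8080,0.2500); lever o_n−o_4 = (2.4743,-1.6875,-0.1740)
cross product → J_v[:, 4] = (0.5625,0.5257,2.8995)
J_ω[:, 4] = z_4
entry J[2][4] = 2.8995

2.900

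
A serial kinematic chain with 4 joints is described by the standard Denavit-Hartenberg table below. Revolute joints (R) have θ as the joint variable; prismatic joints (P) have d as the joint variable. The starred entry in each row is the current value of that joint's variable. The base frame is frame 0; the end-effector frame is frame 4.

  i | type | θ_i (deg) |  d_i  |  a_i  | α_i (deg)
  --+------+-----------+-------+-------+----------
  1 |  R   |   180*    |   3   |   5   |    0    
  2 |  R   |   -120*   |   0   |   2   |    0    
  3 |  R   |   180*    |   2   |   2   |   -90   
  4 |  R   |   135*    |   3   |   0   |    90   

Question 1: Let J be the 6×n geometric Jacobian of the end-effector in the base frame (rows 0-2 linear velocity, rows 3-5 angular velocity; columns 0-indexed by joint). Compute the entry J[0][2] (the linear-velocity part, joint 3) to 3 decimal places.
3.232

axis z_2 = (0.0000,0.0000,1.0000); lever o_n−o_2 = (1.5981,-3.2321,2.0000)
cross product → J_v[:, 2] = (3.2321,1.5981,-0.0000)
J_ω[:, 2] = z_2
entry J[0][2] = 3.2321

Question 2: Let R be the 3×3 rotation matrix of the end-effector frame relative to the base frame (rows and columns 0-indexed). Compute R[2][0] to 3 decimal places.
End-effector x-axis (col 0 of R) = (0.3536,0.6124,-0.7071)
R[2][0] = -0.7071

-0.707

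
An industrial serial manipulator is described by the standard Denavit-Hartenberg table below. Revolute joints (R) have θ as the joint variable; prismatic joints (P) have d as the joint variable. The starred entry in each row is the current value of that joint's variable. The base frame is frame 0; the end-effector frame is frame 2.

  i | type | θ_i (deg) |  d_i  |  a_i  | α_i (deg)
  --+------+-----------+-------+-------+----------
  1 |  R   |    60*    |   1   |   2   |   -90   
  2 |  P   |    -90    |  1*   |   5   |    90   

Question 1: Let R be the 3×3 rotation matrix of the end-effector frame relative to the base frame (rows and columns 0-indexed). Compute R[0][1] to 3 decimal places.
-0.866

End-effector y-axis (col 1 of R) = (-0.8660,0.5000,0.0000)
R[0][1] = -0.8660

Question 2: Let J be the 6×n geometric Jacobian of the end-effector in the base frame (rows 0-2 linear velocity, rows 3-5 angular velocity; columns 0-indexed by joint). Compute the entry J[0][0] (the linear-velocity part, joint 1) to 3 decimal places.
axis z_0 = ẑ; lever o_n−o_0 = (0.1340,2.2321,6.0000)
cross product → J_v[:, 0] = (-2.2321,0.1340,0.0000)
J_ω[:, 0] = z_0
entry J[0][0] = -2.2321

-2.232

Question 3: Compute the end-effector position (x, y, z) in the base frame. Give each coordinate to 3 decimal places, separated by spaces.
after link 1: o_1 = (1.0000, 1.7321, 1.0000)
after link 2: o_2 = (0.1340, 2.2321, 6.0000)

0.134 2.232 6.000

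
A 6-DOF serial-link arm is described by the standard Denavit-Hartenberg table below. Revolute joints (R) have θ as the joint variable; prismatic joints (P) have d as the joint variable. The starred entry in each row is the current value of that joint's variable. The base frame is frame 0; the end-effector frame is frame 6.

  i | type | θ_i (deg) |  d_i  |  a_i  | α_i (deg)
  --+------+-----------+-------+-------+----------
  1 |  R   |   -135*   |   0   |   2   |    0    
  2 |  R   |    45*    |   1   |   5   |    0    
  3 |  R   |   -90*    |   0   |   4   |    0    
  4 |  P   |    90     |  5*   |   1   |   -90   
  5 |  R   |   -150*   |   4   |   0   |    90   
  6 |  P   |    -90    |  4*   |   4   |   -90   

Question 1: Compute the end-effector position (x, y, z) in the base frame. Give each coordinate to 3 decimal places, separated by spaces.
after link 1: o_1 = (-1.4142, -1.4142, 0.0000)
after link 2: o_2 = (-1.4142, -6.4142, 1.0000)
after link 3: o_3 = (-5.4142, -6.4142, 1.0000)
after link 4: o_4 = (-5.4142, -7.4142, 6.0000)
after link 5: o_5 = (-1.4142, -7.4142, 6.0000)
after link 6: o_6 = (-5.4142, -5.4142, 2.5359)

-5.414 -5.414 2.536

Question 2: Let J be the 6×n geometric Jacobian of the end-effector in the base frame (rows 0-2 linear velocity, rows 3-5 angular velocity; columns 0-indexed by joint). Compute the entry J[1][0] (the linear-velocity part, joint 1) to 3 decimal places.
-5.414

axis z_0 = ẑ; lever o_n−o_0 = (-5.4142,-5.4142,2.5359)
cross product → J_v[:, 0] = (5.4142,-5.4142,0.0000)
J_ω[:, 0] = z_0
entry J[1][0] = -5.4142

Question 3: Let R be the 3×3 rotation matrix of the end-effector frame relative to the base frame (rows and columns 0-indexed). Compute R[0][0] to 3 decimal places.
End-effector x-axis (col 0 of R) = (-1.0000,0.0000,-0.0000)
R[0][0] = -1.0000

-1.000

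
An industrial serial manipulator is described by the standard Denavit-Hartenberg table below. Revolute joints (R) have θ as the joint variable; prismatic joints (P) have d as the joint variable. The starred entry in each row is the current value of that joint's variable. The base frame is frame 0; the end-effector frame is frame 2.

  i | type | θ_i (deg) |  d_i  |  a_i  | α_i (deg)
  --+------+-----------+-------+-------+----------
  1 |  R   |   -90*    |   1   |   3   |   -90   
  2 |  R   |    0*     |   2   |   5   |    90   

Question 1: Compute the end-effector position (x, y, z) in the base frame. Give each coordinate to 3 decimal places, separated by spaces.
after link 1: o_1 = (0.0000, -3.0000, 1.0000)
after link 2: o_2 = (2.0000, -8.0000, 1.0000)

2.000 -8.000 1.000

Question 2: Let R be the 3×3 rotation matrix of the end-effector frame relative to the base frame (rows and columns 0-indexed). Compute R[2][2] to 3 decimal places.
1.000

End-effector z-axis (col 2 of R) = (0.0000,0.0000,1.0000)
R[2][2] = 1.0000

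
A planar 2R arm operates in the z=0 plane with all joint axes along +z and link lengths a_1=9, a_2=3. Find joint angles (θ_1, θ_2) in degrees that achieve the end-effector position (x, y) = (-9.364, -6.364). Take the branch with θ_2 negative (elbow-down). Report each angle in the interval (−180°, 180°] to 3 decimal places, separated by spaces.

cos θ_2 = (128.1850−9²−3²)/(2·9·3) = 0.7071; θ_2 = -44.9982° (elbow-down)
β = atan2(-6.3640,-9.3640) = -145.7990°; ψ = atan2(-2.1213,11.1214) = -10.7987°
θ_1 = β − ψ = -135.0004°

-135.000 -44.998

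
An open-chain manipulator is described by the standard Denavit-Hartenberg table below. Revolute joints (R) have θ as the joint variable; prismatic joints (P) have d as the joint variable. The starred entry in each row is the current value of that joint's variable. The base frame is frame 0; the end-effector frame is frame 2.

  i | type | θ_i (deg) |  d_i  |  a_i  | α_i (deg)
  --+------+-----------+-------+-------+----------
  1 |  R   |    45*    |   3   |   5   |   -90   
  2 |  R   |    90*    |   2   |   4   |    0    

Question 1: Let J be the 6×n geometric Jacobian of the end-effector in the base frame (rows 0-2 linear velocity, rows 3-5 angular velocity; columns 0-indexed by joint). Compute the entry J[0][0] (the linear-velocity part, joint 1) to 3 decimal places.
axis z_0 = ẑ; lever o_n−o_0 = (2.1213,4.9497,-1.0000)
cross product → J_v[:, 0] = (-4.9497,2.1213,0.0000)
J_ω[:, 0] = z_0
entry J[0][0] = -4.9497

-4.950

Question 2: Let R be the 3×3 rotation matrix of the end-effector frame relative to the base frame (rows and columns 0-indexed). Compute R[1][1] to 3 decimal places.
End-effector y-axis (col 1 of R) = (-0.7071,-0.7071,-0.0000)
R[1][1] = -0.7071

-0.707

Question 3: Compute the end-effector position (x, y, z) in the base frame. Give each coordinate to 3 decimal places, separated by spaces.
2.121 4.950 -1.000

after link 1: o_1 = (3.5355, 3.5355, 3.0000)
after link 2: o_2 = (2.1213, 4.9497, -1.0000)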